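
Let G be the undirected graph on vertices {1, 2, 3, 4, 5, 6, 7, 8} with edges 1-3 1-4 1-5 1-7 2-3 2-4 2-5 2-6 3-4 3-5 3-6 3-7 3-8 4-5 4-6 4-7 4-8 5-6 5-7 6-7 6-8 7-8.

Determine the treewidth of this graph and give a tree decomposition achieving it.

The largest bag has 5 vertices, giving width 4; this decomposition certifies tw(G) ≤ 4. Conversely, {3, 4, 6, 7, 8} is a clique of size 5, and the vertices of any clique must share a bag in every tree decomposition; so some bag has ≥ 5 vertices and tw(G) ≥ 4. Combining the bounds, tw(G) = 4.

Treewidth 4.
One such decomposition:
Bags: B1 = {3, 4, 6, 7, 8}  B2 = {3, 4, 5, 6, 7}  B3 = {2, 3, 4, 5, 6}  B4 = {1, 3, 4, 5, 7}
Tree: B1–B2, B2–B3, B2–B4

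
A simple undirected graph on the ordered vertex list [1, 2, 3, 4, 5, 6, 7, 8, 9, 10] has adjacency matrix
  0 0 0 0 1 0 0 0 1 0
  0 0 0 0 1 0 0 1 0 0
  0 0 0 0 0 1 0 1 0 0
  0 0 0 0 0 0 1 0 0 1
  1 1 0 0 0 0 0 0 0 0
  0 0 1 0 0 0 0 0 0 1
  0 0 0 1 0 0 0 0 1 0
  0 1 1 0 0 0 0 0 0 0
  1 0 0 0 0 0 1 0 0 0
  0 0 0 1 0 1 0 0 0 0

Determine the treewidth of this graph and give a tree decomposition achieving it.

Every bag has size at most 3, so the width is 3 − 1 = 2 and tw(G) ≤ 2. For the lower bound, G contains the cycle 6–10–4–7–9–1–5–2–8–3–6, so G is not a forest; only forests have treewidth ≤ 1, hence tw(G) ≥ 2. Hence tw(G) = 2 exactly.

Treewidth 2.
One such decomposition:
Bags: B1 = {4, 6, 10}  B2 = {4, 6, 7}  B3 = {6, 7, 9}  B4 = {1, 6, 9}  B5 = {1, 5, 6}  B6 = {2, 5, 6}  B7 = {2, 6, 8}  B8 = {3, 6, 8}
Tree: B1–B2, B2–B3, B3–B4, B4–B5, B5–B6, B6–B7, B7–B8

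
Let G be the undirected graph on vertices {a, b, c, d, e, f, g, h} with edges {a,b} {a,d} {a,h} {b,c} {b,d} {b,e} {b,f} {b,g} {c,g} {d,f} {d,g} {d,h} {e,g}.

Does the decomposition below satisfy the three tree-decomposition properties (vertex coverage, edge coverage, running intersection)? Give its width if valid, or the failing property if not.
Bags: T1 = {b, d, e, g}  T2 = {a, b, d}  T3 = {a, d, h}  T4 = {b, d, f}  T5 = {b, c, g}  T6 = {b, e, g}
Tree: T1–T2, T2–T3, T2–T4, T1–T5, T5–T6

No — bags containing vertex e are not connected in the tree.

A tree decomposition must satisfy three properties: every vertex lies in some bag; for every edge, both endpoints lie together in some bag; and for every vertex, the bags containing it form a connected subtree. Here bags containing vertex e are not connected in the tree, so the decomposition is invalid.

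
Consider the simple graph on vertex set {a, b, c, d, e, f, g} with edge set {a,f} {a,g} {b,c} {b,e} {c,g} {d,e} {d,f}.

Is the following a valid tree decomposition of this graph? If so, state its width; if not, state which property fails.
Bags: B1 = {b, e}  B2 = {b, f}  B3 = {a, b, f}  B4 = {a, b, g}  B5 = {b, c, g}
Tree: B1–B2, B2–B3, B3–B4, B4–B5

No — vertex d appears in no bag.

A tree decomposition must satisfy three properties: every vertex lies in some bag; for every edge, both endpoints lie together in some bag; and for every vertex, the bags containing it form a connected subtree. Here vertex d appears in no bag, so the decomposition is invalid.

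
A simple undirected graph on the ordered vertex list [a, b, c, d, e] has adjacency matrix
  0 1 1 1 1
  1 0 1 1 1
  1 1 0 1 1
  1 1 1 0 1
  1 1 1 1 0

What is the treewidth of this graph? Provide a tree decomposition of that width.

With just one bag of size 5, the width is 5 − 1 = 4, so tw(G) ≤ 4. On the other hand G contains the 5-clique {a, b, c, d, e}. A clique must lie in a single bag of any decomposition, so no decomposition can have width below 4. Therefore the treewidth is 4.

Treewidth 4.
Bags: B1 = {a, b, c, d, e}
Tree: (single bag)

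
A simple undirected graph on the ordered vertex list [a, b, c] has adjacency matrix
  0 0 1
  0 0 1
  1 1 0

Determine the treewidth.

A width-1 tree decomposition is:
Bags: B1 = {b, c}  B2 = {a, c}
Tree: B1–B2
Each bag holds 2 vertices, so the decomposition has width 1, which upper-bounds the treewidth. Since G has at least one edge (e.g. b–c), it is not an edgeless graph, so tw(G) ≥ 1. Combining the bounds, tw(G) = 1.

1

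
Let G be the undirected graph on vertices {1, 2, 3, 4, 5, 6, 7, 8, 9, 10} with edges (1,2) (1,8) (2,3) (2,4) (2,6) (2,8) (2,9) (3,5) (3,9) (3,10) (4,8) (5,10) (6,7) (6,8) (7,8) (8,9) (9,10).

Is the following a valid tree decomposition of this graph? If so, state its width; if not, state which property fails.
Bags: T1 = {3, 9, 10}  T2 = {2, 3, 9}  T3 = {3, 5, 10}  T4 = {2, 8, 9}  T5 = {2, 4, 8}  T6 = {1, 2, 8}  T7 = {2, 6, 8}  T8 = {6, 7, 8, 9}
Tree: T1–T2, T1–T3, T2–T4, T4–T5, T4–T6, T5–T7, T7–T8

No — bags containing vertex 9 are not connected in the tree.

A tree decomposition must satisfy three properties: every vertex lies in some bag; for every edge, both endpoints lie together in some bag; and for every vertex, the bags containing it form a connected subtree. Here bags containing vertex 9 are not connected in the tree, so the decomposition is invalid.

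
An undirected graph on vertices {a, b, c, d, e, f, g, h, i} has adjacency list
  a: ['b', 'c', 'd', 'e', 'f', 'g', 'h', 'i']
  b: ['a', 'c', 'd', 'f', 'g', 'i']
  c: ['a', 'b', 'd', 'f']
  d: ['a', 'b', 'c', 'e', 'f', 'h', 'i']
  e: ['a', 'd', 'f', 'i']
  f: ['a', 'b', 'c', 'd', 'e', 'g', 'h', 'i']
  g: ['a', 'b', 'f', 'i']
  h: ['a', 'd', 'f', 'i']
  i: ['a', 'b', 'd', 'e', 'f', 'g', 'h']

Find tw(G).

4

A width-4 tree decomposition is:
Bags: B1 = {a, b, d, f, i}  B2 = {a, b, c, d, f}  B3 = {a, d, f, h, i}  B4 = {a, b, f, g, i}  B5 = {a, d, e, f, i}
Tree: B1–B2, B1–B3, B1–B4, B3–B5
Every bag has size at most 5, so the width is 5 − 1 = 4 and tw(G) ≤ 4. On the other hand G contains the 5-clique {a, b, c, d, f}. A clique must lie in a single bag of any decomposition, so no decomposition can have width below 4. Therefore the treewidth is 4.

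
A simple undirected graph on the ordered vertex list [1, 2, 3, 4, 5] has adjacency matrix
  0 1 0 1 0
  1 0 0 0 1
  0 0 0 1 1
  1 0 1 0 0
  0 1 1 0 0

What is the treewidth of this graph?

A width-2 tree decomposition is:
Bags: B1 = {3, 4, 5}  B2 = {2, 4, 5}  B3 = {1, 2, 4}
Tree: B1–B2, B2–B3
Each bag holds 3 vertices, so the decomposition has width 2, which upper-bounds the treewidth. The edges 4–3–5–2–1–4 form a cycle, so G is not a tree and its treewidth is at least 2. The upper and lower bounds meet at 2, so that is the treewidth.

2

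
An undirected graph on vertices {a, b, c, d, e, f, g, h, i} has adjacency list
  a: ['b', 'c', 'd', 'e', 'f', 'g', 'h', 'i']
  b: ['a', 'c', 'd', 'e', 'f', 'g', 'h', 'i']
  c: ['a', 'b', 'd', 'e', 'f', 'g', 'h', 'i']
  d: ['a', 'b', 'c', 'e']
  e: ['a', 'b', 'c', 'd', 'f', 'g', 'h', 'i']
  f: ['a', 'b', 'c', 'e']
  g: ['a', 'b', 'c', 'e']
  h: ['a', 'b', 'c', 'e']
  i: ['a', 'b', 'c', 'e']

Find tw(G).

4

A width-4 tree decomposition is:
Bags: B1 = {a, b, c, e, f}  B2 = {a, b, c, e, g}  B3 = {a, b, c, e, h}  B4 = {a, b, c, d, e}  B5 = {a, b, c, e, i}
Tree: B1–B2, B1–B3, B2–B4, B3–B5
The largest bag has 5 vertices, giving width 4; this decomposition certifies tw(G) ≤ 4. On the other hand G contains the 5-clique {a, b, c, d, e}. A clique must lie in a single bag of any decomposition, so no decomposition can have width below 4. Combining the bounds, tw(G) = 4.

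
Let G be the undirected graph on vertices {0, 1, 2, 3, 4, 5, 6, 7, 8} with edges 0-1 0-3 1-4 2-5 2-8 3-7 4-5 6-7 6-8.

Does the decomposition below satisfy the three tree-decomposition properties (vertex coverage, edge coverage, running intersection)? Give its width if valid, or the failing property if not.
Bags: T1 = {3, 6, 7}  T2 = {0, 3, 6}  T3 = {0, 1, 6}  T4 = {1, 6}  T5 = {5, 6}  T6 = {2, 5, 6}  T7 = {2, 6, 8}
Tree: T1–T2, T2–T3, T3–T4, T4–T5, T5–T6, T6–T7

A tree decomposition must satisfy three properties: every vertex lies in some bag; for every edge, both endpoints lie together in some bag; and for every vertex, the bags containing it form a connected subtree. Here vertex 4 appears in no bag, so the decomposition is invalid.

No — vertex 4 appears in no bag.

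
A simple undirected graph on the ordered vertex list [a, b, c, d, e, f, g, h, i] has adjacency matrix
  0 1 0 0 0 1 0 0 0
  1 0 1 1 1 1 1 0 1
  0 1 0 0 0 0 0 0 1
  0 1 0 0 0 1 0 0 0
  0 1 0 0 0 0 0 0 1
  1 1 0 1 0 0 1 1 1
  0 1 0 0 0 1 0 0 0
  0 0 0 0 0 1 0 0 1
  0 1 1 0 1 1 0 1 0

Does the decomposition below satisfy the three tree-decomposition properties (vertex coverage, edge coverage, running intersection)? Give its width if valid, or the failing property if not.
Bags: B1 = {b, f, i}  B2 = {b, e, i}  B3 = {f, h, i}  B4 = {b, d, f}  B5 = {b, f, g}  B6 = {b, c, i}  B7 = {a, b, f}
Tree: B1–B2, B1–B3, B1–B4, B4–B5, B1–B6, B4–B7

Vertex coverage: the bags together contain {a, b, c, d, e, f, g, h, i}, the full vertex set. Edge coverage: each edge of G has both endpoints in at least one bag. Running intersection: for every vertex, the bags containing it form a connected subtree. All three properties hold, so this is a valid tree decomposition of width max|bag| − 1 = 2, and hence tw(G) ≤ 2.

Yes; width 2.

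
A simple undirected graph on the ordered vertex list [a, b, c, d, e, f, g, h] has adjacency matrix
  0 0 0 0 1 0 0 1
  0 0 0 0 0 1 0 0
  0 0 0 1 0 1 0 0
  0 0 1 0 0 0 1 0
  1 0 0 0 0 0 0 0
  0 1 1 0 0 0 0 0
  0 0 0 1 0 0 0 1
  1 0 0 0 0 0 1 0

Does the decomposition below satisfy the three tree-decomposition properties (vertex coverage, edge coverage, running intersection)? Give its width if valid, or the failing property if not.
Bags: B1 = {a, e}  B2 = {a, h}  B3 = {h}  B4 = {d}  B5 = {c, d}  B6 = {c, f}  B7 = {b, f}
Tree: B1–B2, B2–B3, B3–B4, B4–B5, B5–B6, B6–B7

No — vertex g appears in no bag.

A tree decomposition must satisfy three properties: every vertex lies in some bag; for every edge, both endpoints lie together in some bag; and for every vertex, the bags containing it form a connected subtree. Here vertex g appears in no bag, so the decomposition is invalid.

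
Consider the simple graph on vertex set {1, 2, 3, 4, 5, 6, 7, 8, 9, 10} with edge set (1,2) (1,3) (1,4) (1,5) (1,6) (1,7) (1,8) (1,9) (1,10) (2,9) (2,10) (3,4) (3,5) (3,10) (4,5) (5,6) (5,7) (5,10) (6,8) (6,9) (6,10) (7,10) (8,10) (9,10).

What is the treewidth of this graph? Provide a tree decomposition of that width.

The largest bag has 4 vertices, giving width 3; this decomposition certifies tw(G) ≤ 3. On the other hand G contains the 4-clique {1, 6, 8, 10}. A clique must lie in a single bag of any decomposition, so no decomposition can have width below 3. Hence tw(G) = 3 exactly.

Treewidth 3.
One such decomposition:
Bags: B1 = {1, 3, 5, 10}  B2 = {1, 5, 6, 10}  B3 = {1, 5, 7, 10}  B4 = {1, 3, 4, 5}  B5 = {1, 6, 9, 10}  B6 = {1, 6, 8, 10}  B7 = {1, 2, 9, 10}
Tree: B1–B2, B1–B3, B1–B4, B2–B5, B5–B6, B5–B7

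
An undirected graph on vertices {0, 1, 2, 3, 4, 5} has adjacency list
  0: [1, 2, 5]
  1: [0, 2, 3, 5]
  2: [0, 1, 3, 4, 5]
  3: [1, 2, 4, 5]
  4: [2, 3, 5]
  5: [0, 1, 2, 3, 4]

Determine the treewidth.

A width-3 tree decomposition is:
Bags: B1 = {0, 1, 2, 5}  B2 = {1, 2, 3, 5}  B3 = {2, 3, 4, 5}
Tree: B1–B2, B2–B3
Every bag has size at most 4, so the width is 4 − 1 = 3 and tw(G) ≤ 3. Conversely, {0, 1, 2, 5} is a clique of size 4, and the vertices of any clique must share a bag in every tree decomposition; so some bag has ≥ 4 vertices and tw(G) ≥ 3. Therefore the treewidth is 3.

3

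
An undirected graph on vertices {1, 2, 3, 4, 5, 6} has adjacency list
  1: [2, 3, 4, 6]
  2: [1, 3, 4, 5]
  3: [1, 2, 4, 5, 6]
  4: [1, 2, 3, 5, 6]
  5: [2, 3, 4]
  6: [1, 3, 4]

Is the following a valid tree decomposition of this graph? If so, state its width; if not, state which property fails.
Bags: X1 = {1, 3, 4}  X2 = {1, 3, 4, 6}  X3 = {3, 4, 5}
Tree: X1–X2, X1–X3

A tree decomposition must satisfy three properties: every vertex lies in some bag; for every edge, both endpoints lie together in some bag; and for every vertex, the bags containing it form a connected subtree. Here vertex 2 appears in no bag, so the decomposition is invalid.

No — vertex 2 appears in no bag.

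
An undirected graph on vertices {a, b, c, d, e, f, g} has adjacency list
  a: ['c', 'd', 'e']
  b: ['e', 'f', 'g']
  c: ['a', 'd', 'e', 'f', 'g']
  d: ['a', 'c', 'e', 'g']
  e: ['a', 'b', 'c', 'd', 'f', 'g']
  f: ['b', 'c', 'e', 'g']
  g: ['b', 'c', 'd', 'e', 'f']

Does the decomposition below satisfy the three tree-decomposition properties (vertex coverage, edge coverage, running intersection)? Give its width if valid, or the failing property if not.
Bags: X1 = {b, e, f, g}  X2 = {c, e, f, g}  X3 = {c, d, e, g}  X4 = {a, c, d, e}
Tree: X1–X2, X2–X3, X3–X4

Every vertex of G appears in some bag (union = {a, b, c, d, e, f, g}); every edge is covered by a bag; and for each vertex v the set of bags containing v is connected in the bag tree. The decomposition is therefore valid. The largest bag has 4 vertices, so the width is 3.

Yes; width 3.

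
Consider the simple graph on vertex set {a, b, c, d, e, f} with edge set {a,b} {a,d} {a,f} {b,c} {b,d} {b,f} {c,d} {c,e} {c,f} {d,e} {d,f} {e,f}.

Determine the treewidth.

3

A width-3 tree decomposition is:
Bags: B1 = {b, c, d, f}  B2 = {a, b, d, f}  B3 = {c, d, e, f}
Tree: B1–B2, B1–B3
The largest bag has 4 vertices, giving width 3; this decomposition certifies tw(G) ≤ 3. On the other hand G contains the 4-clique {c, d, e, f}. A clique must lie in a single bag of any decomposition, so no decomposition can have width below 3. Therefore the treewidth is 3.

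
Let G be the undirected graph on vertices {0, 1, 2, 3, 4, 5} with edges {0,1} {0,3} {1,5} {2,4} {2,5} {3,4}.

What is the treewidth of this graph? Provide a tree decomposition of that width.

The largest bag has 3 vertices, giving width 2; this decomposition certifies tw(G) ≤ 2. Since 1–5–2–4–3–0–1 is a cycle in G, G is not acyclic. Forests are exactly the graphs of treewidth ≤ 1, so tw(G) ≥ 2. Therefore the treewidth is 2.

Treewidth 2.
One optimal decomposition is:
Bags: B1 = {1, 2, 5}  B2 = {1, 2, 4}  B3 = {1, 3, 4}  B4 = {0, 1, 3}
Tree: B1–B2, B2–B3, B3–B4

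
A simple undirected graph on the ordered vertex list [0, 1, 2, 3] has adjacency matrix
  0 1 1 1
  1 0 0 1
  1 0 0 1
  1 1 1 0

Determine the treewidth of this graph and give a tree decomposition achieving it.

Treewidth 2.
One such decomposition:
Bags: B1 = {0, 1, 3}  B2 = {0, 2, 3}
Tree: B1–B2

Every bag has size at most 3, so the width is 3 − 1 = 2 and tw(G) ≤ 2. For the lower bound, the 3 vertices {0, 1, 3} are pairwise adjacent, and any tree decomposition puts a clique entirely inside one bag — forcing width ≥ 2. Combining the bounds, tw(G) = 2.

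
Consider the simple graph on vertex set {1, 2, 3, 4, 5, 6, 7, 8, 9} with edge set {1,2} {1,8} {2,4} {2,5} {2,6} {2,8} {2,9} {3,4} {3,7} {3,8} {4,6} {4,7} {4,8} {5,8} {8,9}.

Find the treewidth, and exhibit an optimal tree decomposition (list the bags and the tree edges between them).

Treewidth 2.
One optimal decomposition is:
Bags: B1 = {2, 4, 8}  B2 = {3, 4, 8}  B3 = {2, 4, 6}  B4 = {1, 2, 8}  B5 = {2, 5, 8}  B6 = {2, 8, 9}  B7 = {3, 4, 7}
Tree: B1–B2, B1–B3, B1–B4, B1–B5, B4–B6, B2–B7

Every bag has size at most 3, so the width is 3 − 1 = 2 and tw(G) ≤ 2. Conversely, {1, 2, 8} is a clique of size 3, and the vertices of any clique must share a bag in every tree decomposition; so some bag has ≥ 3 vertices and tw(G) ≥ 2. Combining the bounds, tw(G) = 2.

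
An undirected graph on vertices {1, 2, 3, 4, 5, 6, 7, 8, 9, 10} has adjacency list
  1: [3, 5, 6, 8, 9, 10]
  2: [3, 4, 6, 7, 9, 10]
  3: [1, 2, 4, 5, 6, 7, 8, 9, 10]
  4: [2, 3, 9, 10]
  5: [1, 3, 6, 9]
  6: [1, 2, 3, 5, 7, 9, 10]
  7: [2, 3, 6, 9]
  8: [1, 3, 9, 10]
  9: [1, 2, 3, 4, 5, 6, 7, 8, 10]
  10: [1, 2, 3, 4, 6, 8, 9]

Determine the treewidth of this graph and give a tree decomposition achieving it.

Treewidth 4.
Bags: B1 = {2, 3, 6, 9, 10}  B2 = {2, 3, 4, 9, 10}  B3 = {2, 3, 6, 7, 9}  B4 = {1, 3, 6, 9, 10}  B5 = {1, 3, 5, 6, 9}  B6 = {1, 3, 8, 9, 10}
Tree: B1–B2, B1–B3, B1–B4, B4–B5, B4–B6

Each bag holds 5 vertices, so the decomposition has width 4, which upper-bounds the treewidth. On the other hand G contains the 5-clique {1, 3, 8, 9, 10}. A clique must lie in a single bag of any decomposition, so no decomposition can have width below 4. The upper and lower bounds meet at 4, so that is the treewidth.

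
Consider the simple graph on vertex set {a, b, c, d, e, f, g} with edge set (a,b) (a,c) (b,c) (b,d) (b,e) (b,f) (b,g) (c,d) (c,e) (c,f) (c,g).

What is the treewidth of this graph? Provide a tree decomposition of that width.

Treewidth 2.
One such decomposition:
Bags: B1 = {b, c, f}  B2 = {b, c, e}  B3 = {a, b, c}  B4 = {b, c, g}  B5 = {b, c, d}
Tree: B1–B2, B1–B3, B1–B4, B1–B5

Every bag has size at most 3, so the width is 3 − 1 = 2 and tw(G) ≤ 2. On the other hand G contains the 3-clique {b, c, d}. A clique must lie in a single bag of any decomposition, so no decomposition can have width below 2. The upper and lower bounds meet at 2, so that is the treewidth.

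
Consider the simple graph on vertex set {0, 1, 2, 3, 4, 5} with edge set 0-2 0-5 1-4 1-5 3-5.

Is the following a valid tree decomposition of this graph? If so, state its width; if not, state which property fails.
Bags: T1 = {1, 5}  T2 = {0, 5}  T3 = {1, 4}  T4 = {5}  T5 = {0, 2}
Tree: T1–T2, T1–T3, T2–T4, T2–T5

A tree decomposition must satisfy three properties: every vertex lies in some bag; for every edge, both endpoints lie together in some bag; and for every vertex, the bags containing it form a connected subtree. Here vertex 3 appears in no bag, so the decomposition is invalid.

No — vertex 3 appears in no bag.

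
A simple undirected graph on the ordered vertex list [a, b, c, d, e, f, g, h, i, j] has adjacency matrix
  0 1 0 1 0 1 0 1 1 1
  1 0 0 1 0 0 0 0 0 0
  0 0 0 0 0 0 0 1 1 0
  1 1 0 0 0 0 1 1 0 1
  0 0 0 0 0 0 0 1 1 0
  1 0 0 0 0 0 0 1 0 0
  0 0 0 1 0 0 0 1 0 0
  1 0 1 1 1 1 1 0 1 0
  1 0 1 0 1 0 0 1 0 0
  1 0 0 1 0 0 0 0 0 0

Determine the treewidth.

A width-2 tree decomposition is:
Bags: B1 = {a, d, h}  B2 = {a, d, j}  B3 = {a, h, i}  B4 = {a, f, h}  B5 = {d, g, h}  B6 = {e, h, i}  B7 = {c, h, i}  B8 = {a, b, d}
Tree: B1–B2, B1–B3, B1–B4, B1–B5, B3–B6, B6–B7, B1–B8
Each bag holds 3 vertices, so the decomposition has width 2, which upper-bounds the treewidth. For the lower bound, the 3 vertices {a, d, j} are pairwise adjacent, and any tree decomposition puts a clique entirely inside one bag — forcing width ≥ 2. The upper and lower bounds meet at 2, so that is the treewidth.

2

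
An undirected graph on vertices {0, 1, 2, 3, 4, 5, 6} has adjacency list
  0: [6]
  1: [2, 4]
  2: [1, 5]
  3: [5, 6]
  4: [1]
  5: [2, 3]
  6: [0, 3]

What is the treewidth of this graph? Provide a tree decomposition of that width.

Treewidth 1.
One such decomposition:
Bags: B1 = {1, 4}  B2 = {1, 2}  B3 = {2, 5}  B4 = {3, 5}  B5 = {3, 6}  B6 = {0, 6}
Tree: B1–B2, B2–B3, B3–B4, B4–B5, B5–B6

Each bag holds 2 vertices, so the decomposition has width 1, which upper-bounds the treewidth. Any graph with an edge has treewidth ≥ 1, and G has the edge 4–1. Therefore the treewidth is 1.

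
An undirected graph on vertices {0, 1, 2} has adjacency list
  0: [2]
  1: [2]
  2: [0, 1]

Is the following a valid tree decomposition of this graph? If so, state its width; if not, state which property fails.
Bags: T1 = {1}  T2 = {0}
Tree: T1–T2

A tree decomposition must satisfy three properties: every vertex lies in some bag; for every edge, both endpoints lie together in some bag; and for every vertex, the bags containing it form a connected subtree. Here vertex 2 appears in no bag, so the decomposition is invalid.

No — vertex 2 appears in no bag.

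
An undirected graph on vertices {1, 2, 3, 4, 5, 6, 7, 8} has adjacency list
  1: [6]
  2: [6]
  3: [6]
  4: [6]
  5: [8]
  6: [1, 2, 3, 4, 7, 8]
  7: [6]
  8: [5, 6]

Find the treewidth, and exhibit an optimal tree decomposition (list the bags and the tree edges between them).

Every bag has size at most 2, so the width is 2 − 1 = 1 and tw(G) ≤ 1. G has an edge, so its treewidth is at least 1. Hence tw(G) = 1 exactly.

Treewidth 1.
One optimal decomposition is:
Bags: B1 = {6, 8}  B2 = {4, 6}  B3 = {5, 8}  B4 = {3, 6}  B5 = {2, 6}  B6 = {1, 6}  B7 = {6, 7}
Tree: B1–B2, B1–B3, B2–B4, B1–B5, B1–B6, B1–B7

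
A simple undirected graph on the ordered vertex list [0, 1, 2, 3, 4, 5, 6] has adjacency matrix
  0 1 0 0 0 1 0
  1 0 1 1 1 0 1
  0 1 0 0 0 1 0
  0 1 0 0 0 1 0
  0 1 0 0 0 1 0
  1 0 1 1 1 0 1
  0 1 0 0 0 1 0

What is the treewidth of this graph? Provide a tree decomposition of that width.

Every bag has size at most 3, so the width is 3 − 1 = 2 and tw(G) ≤ 2. The edges 1–4–5–3–1 form a cycle, so G is not a tree and its treewidth is at least 2. Combining the bounds, tw(G) = 2.

Treewidth 2.
One such decomposition:
Bags: B1 = {1, 4, 5}  B2 = {1, 3, 5}  B3 = {0, 1, 5}  B4 = {1, 2, 5}  B5 = {1, 5, 6}
Tree: B1–B2, B2–B3, B3–B4, B4–B5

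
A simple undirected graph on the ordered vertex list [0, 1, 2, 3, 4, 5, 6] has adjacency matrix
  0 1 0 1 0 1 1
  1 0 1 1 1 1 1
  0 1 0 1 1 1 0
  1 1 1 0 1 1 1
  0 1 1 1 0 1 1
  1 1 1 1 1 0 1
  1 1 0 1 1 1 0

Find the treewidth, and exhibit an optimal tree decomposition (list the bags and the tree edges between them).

Treewidth 4.
Bags: B1 = {0, 1, 3, 5, 6}  B2 = {1, 3, 4, 5, 6}  B3 = {1, 2, 3, 4, 5}
Tree: B1–B2, B2–B3

Every bag has size at most 5, so the width is 5 − 1 = 4 and tw(G) ≤ 4. For the lower bound, the 5 vertices {0, 1, 3, 5, 6} are pairwise adjacent, and any tree decomposition puts a clique entirely inside one bag — forcing width ≥ 4. Hence tw(G) = 4 exactly.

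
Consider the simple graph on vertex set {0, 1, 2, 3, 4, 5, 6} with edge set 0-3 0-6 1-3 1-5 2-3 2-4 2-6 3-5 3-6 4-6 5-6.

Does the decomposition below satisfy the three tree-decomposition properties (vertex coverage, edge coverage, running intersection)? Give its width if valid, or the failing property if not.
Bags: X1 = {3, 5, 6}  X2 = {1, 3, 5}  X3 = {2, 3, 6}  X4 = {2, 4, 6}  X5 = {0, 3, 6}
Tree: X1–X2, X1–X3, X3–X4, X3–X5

Yes; width 2.

Checking the three conditions: (i) the bags cover all of {0, 1, 2, 3, 4, 5, 6}; (ii) for each edge, some bag contains both endpoints; (iii) the bags containing any fixed vertex form a subtree. All hold, so the decomposition is valid with width 3 − 1 = 2.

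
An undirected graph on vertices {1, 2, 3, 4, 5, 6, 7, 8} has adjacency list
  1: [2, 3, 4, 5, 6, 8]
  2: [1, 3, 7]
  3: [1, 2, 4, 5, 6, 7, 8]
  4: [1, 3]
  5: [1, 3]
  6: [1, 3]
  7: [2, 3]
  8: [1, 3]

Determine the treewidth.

2

A width-2 tree decomposition is:
Bags: B1 = {1, 3, 6}  B2 = {1, 2, 3}  B3 = {1, 3, 4}  B4 = {1, 3, 8}  B5 = {1, 3, 5}  B6 = {2, 3, 7}
Tree: B1–B2, B2–B3, B3–B4, B2–B5, B2–B6
Each bag holds 3 vertices, so the decomposition has width 2, which upper-bounds the treewidth. Conversely, {1, 2, 3} is a clique of size 3, and the vertices of any clique must share a bag in every tree decomposition; so some bag has ≥ 3 vertices and tw(G) ≥ 2. Combining the bounds, tw(G) = 2.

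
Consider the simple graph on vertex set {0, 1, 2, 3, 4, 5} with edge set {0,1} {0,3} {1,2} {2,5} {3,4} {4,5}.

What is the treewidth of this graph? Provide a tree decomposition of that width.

Every bag has size at most 3, so the width is 3 − 1 = 2 and tw(G) ≤ 2. Since 3–4–5–2–1–0–3 is a cycle in G, G is not acyclic. Forests are exactly the graphs of treewidth ≤ 1, so tw(G) ≥ 2. Hence tw(G) = 2 exactly.

Treewidth 2.
One optimal decomposition is:
Bags: B1 = {3, 4, 5}  B2 = {2, 3, 5}  B3 = {1, 2, 3}  B4 = {0, 1, 3}
Tree: B1–B2, B2–B3, B3–B4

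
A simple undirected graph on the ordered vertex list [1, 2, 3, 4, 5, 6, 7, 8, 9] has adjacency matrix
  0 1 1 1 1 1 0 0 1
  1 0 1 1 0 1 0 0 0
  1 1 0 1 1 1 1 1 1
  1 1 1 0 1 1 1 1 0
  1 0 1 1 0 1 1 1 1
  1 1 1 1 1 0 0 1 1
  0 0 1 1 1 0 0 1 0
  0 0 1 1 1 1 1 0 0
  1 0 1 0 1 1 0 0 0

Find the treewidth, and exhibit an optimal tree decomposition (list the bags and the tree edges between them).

Treewidth 4.
Bags: B1 = {3, 4, 5, 6, 8}  B2 = {3, 4, 5, 7, 8}  B3 = {1, 3, 4, 5, 6}  B4 = {1, 2, 3, 4, 6}  B5 = {1, 3, 5, 6, 9}
Tree: B1–B2, B1–B3, B3–B4, B3–B5

The largest bag has 5 vertices, giving width 4; this decomposition certifies tw(G) ≤ 4. Conversely, {1, 3, 5, 6, 9} is a clique of size 5, and the vertices of any clique must share a bag in every tree decomposition; so some bag has ≥ 5 vertices and tw(G) ≥ 4. Therefore the treewidth is 4.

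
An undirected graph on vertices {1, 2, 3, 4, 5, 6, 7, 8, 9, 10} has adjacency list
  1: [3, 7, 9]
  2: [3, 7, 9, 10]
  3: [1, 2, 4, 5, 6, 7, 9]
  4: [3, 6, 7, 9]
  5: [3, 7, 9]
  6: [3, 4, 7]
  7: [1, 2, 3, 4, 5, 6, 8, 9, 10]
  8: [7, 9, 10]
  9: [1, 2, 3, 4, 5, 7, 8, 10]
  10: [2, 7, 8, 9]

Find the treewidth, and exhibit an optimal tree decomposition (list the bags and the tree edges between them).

The largest bag has 4 vertices, giving width 3; this decomposition certifies tw(G) ≤ 3. Conversely, {7, 8, 9, 10} is a clique of size 4, and the vertices of any clique must share a bag in every tree decomposition; so some bag has ≥ 4 vertices and tw(G) ≥ 3. Therefore the treewidth is 3.

Treewidth 3.
One such decomposition:
Bags: B1 = {2, 3, 7, 9}  B2 = {2, 7, 9, 10}  B3 = {1, 3, 7, 9}  B4 = {7, 8, 9, 10}  B5 = {3, 4, 7, 9}  B6 = {3, 5, 7, 9}  B7 = {3, 4, 6, 7}
Tree: B1–B2, B1–B3, B2–B4, B1–B5, B3–B6, B5–B7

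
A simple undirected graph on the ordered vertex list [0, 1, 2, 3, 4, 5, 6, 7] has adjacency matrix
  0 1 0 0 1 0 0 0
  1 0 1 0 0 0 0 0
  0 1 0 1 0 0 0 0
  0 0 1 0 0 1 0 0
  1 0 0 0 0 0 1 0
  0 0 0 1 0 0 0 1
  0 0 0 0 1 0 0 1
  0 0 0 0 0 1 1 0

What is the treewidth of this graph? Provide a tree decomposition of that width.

Every bag has size at most 3, so the width is 3 − 1 = 2 and tw(G) ≤ 2. Since 3–2–1–0–4–6–7–5–3 is a cycle in G, G is not acyclic. Forests are exactly the graphs of treewidth ≤ 1, so tw(G) ≥ 2. The upper and lower bounds meet at 2, so that is the treewidth.

Treewidth 2.
One such decomposition:
Bags: B1 = {1, 2, 3}  B2 = {0, 1, 3}  B3 = {0, 3, 4}  B4 = {3, 4, 6}  B5 = {3, 6, 7}  B6 = {3, 5, 7}
Tree: B1–B2, B2–B3, B3–B4, B4–B5, B5–B6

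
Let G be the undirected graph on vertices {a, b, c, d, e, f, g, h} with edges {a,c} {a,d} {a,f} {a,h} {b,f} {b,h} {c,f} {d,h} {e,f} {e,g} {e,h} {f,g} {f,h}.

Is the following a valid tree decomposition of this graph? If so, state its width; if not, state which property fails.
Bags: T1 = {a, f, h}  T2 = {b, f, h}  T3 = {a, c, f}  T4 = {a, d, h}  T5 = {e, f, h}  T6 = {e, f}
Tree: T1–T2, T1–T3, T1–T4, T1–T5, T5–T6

A tree decomposition must satisfy three properties: every vertex lies in some bag; for every edge, both endpoints lie together in some bag; and for every vertex, the bags containing it form a connected subtree. Here vertex g appears in no bag, so the decomposition is invalid.

No — vertex g appears in no bag.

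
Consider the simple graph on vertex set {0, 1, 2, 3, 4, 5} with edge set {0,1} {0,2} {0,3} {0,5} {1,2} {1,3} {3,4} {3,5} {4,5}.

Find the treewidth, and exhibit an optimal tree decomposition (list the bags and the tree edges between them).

The largest bag has 3 vertices, giving width 2; this decomposition certifies tw(G) ≤ 2. On the other hand G contains the 3-clique {0, 1, 2}. A clique must lie in a single bag of any decomposition, so no decomposition can have width below 2. Hence tw(G) = 2 exactly.

Treewidth 2.
One optimal decomposition is:
Bags: B1 = {0, 1, 3}  B2 = {0, 3, 5}  B3 = {3, 4, 5}  B4 = {0, 1, 2}
Tree: B1–B2, B2–B3, B1–B4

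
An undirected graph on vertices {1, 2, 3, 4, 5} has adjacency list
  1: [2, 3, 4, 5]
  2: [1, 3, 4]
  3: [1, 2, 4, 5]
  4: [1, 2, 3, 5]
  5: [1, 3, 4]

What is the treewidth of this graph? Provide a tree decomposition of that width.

Each bag holds 4 vertices, so the decomposition has width 3, which upper-bounds the treewidth. For the lower bound, the 4 vertices {1, 2, 3, 4} are pairwise adjacent, and any tree decomposition puts a clique entirely inside one bag — forcing width ≥ 3. Therefore the treewidth is 3.

Treewidth 3.
One optimal decomposition is:
Bags: B1 = {1, 3, 4, 5}  B2 = {1, 2, 3, 4}
Tree: B1–B2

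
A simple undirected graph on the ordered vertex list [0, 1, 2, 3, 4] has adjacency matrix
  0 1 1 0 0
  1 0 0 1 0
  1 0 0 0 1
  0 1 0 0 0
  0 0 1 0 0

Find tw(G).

A width-1 tree decomposition is:
Bags: B1 = {0, 2}  B2 = {2, 4}  B3 = {0, 1}  B4 = {1, 3}
Tree: B1–B2, B1–B3, B3–B4
Each bag holds 2 vertices, so the decomposition has width 1, which upper-bounds the treewidth. G has an edge, so its treewidth is at least 1. The upper and lower bounds meet at 1, so that is the treewidth.

1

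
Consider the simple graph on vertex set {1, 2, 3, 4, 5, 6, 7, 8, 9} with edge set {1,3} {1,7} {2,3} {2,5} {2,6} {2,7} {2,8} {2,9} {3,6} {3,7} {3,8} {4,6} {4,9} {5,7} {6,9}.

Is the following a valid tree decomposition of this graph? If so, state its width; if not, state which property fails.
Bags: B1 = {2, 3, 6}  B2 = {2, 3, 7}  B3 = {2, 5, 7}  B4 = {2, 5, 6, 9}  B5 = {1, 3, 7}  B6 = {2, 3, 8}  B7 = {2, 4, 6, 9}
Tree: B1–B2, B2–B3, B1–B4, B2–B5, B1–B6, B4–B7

No — bags containing vertex 5 are not connected in the tree.

A tree decomposition must satisfy three properties: every vertex lies in some bag; for every edge, both endpoints lie together in some bag; and for every vertex, the bags containing it form a connected subtree. Here bags containing vertex 5 are not connected in the tree, so the decomposition is invalid.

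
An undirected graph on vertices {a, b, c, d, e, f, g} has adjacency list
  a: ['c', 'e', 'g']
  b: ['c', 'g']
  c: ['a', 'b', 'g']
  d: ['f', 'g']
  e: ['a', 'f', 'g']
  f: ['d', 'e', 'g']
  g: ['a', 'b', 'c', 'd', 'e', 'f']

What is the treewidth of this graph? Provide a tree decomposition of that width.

The largest bag has 3 vertices, giving width 2; this decomposition certifies tw(G) ≤ 2. For the lower bound, the 3 vertices {a, e, g} are pairwise adjacent, and any tree decomposition puts a clique entirely inside one bag — forcing width ≥ 2. Combining the bounds, tw(G) = 2.

Treewidth 2.
Bags: B1 = {a, e, g}  B2 = {a, c, g}  B3 = {e, f, g}  B4 = {b, c, g}  B5 = {d, f, g}
Tree: B1–B2, B1–B3, B2–B4, B3–B5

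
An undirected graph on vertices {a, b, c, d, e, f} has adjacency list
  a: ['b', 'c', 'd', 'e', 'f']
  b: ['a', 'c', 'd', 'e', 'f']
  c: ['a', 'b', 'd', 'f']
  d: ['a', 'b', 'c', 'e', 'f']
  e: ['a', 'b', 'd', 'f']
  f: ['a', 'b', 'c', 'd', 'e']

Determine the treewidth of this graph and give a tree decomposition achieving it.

Treewidth 4.
One such decomposition:
Bags: B1 = {a, b, d, e, f}  B2 = {a, b, c, d, f}
Tree: B1–B2

Every bag has size at most 5, so the width is 5 − 1 = 4 and tw(G) ≤ 4. On the other hand G contains the 5-clique {a, b, d, e, f}. A clique must lie in a single bag of any decomposition, so no decomposition can have width below 4. Hence tw(G) = 4 exactly.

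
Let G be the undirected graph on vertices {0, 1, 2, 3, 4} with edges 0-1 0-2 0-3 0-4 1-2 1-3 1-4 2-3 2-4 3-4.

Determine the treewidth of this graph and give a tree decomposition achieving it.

With just one bag of size 5, the width is 5 − 1 = 4, so tw(G) ≤ 4. On the other hand G contains the 5-clique {0, 1, 2, 3, 4}. A clique must lie in a single bag of any decomposition, so no decomposition can have width below 4. Hence tw(G) = 4 exactly.

Treewidth 4.
Bags: B1 = {0, 1, 2, 3, 4}
Tree: (single bag)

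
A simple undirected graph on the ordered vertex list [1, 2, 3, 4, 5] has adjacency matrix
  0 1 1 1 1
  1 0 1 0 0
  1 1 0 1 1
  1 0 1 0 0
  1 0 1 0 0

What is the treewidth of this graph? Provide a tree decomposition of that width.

Treewidth 2.
One such decomposition:
Bags: B1 = {1, 3, 4}  B2 = {1, 3, 5}  B3 = {1, 2, 3}
Tree: B1–B2, B2–B3

Each bag holds 3 vertices, so the decomposition has width 2, which upper-bounds the treewidth. Conversely, {1, 2, 3} is a clique of size 3, and the vertices of any clique must share a bag in every tree decomposition; so some bag has ≥ 3 vertices and tw(G) ≥ 2. Therefore the treewidth is 2.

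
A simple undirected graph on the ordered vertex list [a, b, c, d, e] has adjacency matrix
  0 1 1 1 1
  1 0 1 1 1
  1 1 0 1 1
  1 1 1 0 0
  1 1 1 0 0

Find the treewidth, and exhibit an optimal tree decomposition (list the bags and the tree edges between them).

Each bag holds 4 vertices, so the decomposition has width 3, which upper-bounds the treewidth. On the other hand G contains the 4-clique {a, b, c, d}. A clique must lie in a single bag of any decomposition, so no decomposition can have width below 3. The upper and lower bounds meet at 3, so that is the treewidth.

Treewidth 3.
One such decomposition:
Bags: B1 = {a, b, c, e}  B2 = {a, b, c, d}
Tree: B1–B2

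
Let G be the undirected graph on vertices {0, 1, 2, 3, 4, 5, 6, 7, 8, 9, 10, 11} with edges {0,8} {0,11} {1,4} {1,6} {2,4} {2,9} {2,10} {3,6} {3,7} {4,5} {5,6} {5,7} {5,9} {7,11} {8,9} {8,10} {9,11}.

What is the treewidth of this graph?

A width-3 tree decomposition is:
Bags: B1 = {0, 8, 10, 11}  B2 = {8, 9, 10, 11}  B3 = {2, 9, 10, 11}  B4 = {2, 7, 9, 11}  B5 = {2, 5, 7, 9}  B6 = {2, 4, 5, 7}  B7 = {3, 4, 5, 7}  B8 = {3, 4, 5, 6}  B9 = {1, 3, 4, 6}
Tree: B1–B2, B2–B3, B3–B4, B4–B5, B5–B6, B6–B7, B7–B8, B8–B9
The largest bag has 4 vertices, giving width 3; this decomposition certifies tw(G) ≤ 3. For the lower bound: the 4 vertex sets {0,8,10}, {11}, {9}, {2,4,5,7} are disjoint, each induces a connected subgraph, and every pair is joined by at least one edge of G. Contracting each set to a single vertex therefore yields K_{4} as a minor, and since treewidth is minor-monotone, tw(G) ≥ tw(K_{4}) = 3. Hence tw(G) = 3 exactly.

3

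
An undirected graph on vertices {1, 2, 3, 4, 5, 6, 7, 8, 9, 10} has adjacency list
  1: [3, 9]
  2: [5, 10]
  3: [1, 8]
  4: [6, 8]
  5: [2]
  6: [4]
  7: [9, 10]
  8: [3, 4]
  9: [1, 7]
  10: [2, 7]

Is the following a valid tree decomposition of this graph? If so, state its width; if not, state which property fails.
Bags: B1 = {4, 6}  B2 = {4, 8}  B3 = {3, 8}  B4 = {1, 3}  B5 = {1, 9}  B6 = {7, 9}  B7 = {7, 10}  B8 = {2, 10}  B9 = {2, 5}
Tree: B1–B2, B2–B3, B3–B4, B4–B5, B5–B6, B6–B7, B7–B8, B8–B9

Yes; width 1.

Every vertex of G appears in some bag (union = {1, 2, 3, 4, 5, 6, 7, 8, 9, 10}); every edge is covered by a bag; and for each vertex v the set of bags containing v is connected in the bag tree. The decomposition is therefore valid. The largest bag has 2 vertices, so the width is 1.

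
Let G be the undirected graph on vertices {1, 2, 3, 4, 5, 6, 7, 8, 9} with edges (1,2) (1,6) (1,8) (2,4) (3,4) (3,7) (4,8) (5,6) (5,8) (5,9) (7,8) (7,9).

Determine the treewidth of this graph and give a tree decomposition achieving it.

Treewidth 3.
Bags: B1 = {3, 5, 7, 9}  B2 = {3, 5, 7, 8}  B3 = {3, 4, 5, 8}  B4 = {4, 5, 6, 8}  B5 = {1, 4, 6, 8}  B6 = {1, 2, 4, 6}
Tree: B1–B2, B2–B3, B3–B4, B4–B5, B5–B6

Every bag has size at most 4, so the width is 4 − 1 = 3 and tw(G) ≤ 3. For the lower bound: the 4 vertex sets {3,7,9}, {5}, {8}, {1,2,4,6} are disjoint, each induces a connected subgraph, and every pair is joined by at least one edge of G. Contracting each set to a single vertex therefore yields K_{4} as a minor, and since treewidth is minor-monotone, tw(G) ≥ tw(K_{4}) = 3. Hence tw(G) = 3 exactly.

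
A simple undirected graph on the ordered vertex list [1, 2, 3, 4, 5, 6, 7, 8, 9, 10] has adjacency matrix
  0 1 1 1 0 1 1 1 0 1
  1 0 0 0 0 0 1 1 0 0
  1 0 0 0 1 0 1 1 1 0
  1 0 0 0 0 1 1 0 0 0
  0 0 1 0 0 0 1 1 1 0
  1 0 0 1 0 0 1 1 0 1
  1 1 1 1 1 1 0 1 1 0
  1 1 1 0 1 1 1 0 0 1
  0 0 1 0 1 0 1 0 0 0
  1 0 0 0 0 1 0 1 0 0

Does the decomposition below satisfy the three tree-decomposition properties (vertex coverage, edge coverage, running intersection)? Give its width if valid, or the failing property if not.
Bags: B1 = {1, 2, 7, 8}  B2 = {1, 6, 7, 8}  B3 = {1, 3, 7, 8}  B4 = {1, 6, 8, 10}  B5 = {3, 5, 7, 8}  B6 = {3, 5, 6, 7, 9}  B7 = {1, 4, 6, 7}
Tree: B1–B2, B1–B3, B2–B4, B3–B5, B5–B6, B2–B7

A tree decomposition must satisfy three properties: every vertex lies in some bag; for every edge, both endpoints lie together in some bag; and for every vertex, the bags containing it form a connected subtree. Here bags containing vertex 6 are not connected in the tree, so the decomposition is invalid.

No — bags containing vertex 6 are not connected in the tree.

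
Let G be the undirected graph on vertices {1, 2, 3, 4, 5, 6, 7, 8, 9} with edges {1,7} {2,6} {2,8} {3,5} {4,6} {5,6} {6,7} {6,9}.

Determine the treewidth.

A width-1 tree decomposition is:
Bags: B1 = {2, 6}  B2 = {6, 7}  B3 = {5, 6}  B4 = {1, 7}  B5 = {6, 9}  B6 = {3, 5}  B7 = {4, 6}  B8 = {2, 8}
Tree: B1–B2, B2–B3, B2–B4, B3–B5, B3–B6, B1–B7, B1–B8
Every bag has size at most 2, so the width is 2 − 1 = 1 and tw(G) ≤ 1. G has an edge, so its treewidth is at least 1. Combining the bounds, tw(G) = 1.

1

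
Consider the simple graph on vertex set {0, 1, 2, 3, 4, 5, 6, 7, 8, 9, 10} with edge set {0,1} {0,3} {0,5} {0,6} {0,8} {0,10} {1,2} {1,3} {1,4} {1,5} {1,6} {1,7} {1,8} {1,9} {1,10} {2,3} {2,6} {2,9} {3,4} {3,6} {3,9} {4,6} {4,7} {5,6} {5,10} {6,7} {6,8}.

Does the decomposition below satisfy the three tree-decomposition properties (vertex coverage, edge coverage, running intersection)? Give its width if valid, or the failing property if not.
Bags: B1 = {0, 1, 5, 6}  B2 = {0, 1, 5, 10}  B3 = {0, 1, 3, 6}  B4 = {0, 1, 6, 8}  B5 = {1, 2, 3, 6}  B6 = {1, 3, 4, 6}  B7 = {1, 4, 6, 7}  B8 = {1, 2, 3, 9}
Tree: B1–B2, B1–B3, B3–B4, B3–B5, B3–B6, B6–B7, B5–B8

Yes; width 3.

Vertex coverage: the bags together contain {0, 1, 2, 3, 4, 5, 6, 7, 8, 9, 10}, the full vertex set. Edge coverage: each edge of G has both endpoints in at least one bag. Running intersection: for every vertex, the bags containing it form a connected subtree. All three properties hold, so this is a valid tree decomposition of width max|bag| − 1 = 3, and hence tw(G) ≤ 3.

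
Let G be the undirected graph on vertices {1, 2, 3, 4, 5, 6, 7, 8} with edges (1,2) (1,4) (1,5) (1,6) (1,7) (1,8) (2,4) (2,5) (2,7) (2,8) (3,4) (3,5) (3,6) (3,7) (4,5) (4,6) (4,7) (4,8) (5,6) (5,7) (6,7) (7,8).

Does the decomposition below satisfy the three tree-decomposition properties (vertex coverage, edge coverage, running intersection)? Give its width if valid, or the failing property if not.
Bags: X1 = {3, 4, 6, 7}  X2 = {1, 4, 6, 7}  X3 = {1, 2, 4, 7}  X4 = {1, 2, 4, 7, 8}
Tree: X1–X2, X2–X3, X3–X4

A tree decomposition must satisfy three properties: every vertex lies in some bag; for every edge, both endpoints lie together in some bag; and for every vertex, the bags containing it form a connected subtree. Here vertex 5 appears in no bag, so the decomposition is invalid.

No — vertex 5 appears in no bag.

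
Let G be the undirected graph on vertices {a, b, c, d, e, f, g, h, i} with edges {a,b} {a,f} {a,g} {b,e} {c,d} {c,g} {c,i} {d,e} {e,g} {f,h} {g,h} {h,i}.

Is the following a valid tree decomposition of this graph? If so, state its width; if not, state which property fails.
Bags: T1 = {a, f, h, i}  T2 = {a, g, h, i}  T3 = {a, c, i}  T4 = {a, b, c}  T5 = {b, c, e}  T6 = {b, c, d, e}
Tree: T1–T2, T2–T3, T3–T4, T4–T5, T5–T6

No — edge (g,c) lies in no bag.

A tree decomposition must satisfy three properties: every vertex lies in some bag; for every edge, both endpoints lie together in some bag; and for every vertex, the bags containing it form a connected subtree. Here edge (g,c) lies in no bag, so the decomposition is invalid.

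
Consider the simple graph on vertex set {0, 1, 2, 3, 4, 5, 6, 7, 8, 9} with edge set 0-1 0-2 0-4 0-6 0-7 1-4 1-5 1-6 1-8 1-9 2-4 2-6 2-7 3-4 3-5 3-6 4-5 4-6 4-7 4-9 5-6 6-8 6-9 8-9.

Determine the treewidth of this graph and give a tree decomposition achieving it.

The largest bag has 4 vertices, giving width 3; this decomposition certifies tw(G) ≤ 3. For the lower bound, the 4 vertices {1, 6, 8, 9} are pairwise adjacent, and any tree decomposition puts a clique entirely inside one bag — forcing width ≥ 3. Hence tw(G) = 3 exactly.

Treewidth 3.
Bags: B1 = {1, 6, 8, 9}  B2 = {1, 4, 6, 9}  B3 = {0, 1, 4, 6}  B4 = {1, 4, 5, 6}  B5 = {3, 4, 5, 6}  B6 = {0, 2, 4, 6}  B7 = {0, 2, 4, 7}
Tree: B1–B2, B2–B3, B3–B4, B4–B5, B3–B6, B6–B7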